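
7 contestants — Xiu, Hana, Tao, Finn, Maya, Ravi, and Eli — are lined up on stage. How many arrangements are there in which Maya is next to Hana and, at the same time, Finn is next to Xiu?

Treat {Maya,Hana} as one block (2 orders) and {Finn,Xiu} as another (2 orders).
That leaves 5 units to arrange: 2 × 2 × 5! = 4 × 120 = 480.

480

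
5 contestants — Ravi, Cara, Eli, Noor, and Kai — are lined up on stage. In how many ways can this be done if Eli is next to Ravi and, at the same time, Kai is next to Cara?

24

Treat {Eli,Ravi} as one block (2 orders) and {Kai,Cara} as another (2 orders).
That leaves 3 units to arrange: 2 × 2 × 3! = 4 × 6 = 24.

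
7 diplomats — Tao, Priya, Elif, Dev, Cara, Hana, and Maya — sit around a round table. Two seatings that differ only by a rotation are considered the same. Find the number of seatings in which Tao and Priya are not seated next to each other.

All circular seatings of 7 people number (6)! = 720.
Seatings with Tao beside Priya: treat them as a block with 2 internal orders, giving 2 × (5)! = 240.
Subtracting, 720 − 240 = 480.

480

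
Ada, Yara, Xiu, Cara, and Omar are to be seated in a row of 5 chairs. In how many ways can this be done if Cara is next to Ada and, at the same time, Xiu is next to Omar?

24

Treat {Cara,Ada} as one block (2 orders) and {Xiu,Omar} as another (2 orders).
That leaves 3 units to arrange: 2 × 2 × 3! = 4 × 6 = 24.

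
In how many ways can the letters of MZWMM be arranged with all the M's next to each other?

6

Treat the 3 copies of M as a single block. The multiset to arrange is then {MMM, W, Z}, 3 items in all.
All 3 items are distinct, so there are (3)! = 6 arrangements.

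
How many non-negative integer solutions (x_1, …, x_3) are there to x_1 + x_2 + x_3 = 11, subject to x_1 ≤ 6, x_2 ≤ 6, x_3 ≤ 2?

9

By stars and bars, unrestricted non-negative solutions to x_1+…+x_3 = 11 number C(11+2,2) = 78.
Subtract solutions that violate a single cap (substitute x_i' = x_i − (cap_i+1)): x_1 ≥ 7 gives C(6,2) = 15; x_2 ≥ 7 gives C(6,2) = 15; x_3 ≥ 3 gives C(10,2) = 45. Together 75.
Add back pairs where two caps are both exceeded: 0 + 3 + 3 = 6.
By inclusion–exclusion the count is 78 − 75 + 6 = 9.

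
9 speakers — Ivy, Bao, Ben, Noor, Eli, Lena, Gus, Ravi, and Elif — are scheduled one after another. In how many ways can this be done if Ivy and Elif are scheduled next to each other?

Place the 7 others and the Ivy-Elif pair as 8 objects in a line; the pair has 2 internal arrangements.
That gives 2 × 8! = 2 × 40320 = 80640.

80640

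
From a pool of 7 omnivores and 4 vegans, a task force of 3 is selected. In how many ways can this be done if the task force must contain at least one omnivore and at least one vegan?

126

With no constraint there are C(11,3) = 165 possible selections.
Selections missing a whole group: no omnivores → C(4,3) = 4; no vegans → C(7,3) = 35.
Both groups omitted at once is impossible, so 165 − 39 = 126.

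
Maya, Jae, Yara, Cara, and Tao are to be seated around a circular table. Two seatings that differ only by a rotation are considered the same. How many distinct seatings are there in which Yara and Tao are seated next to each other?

12

Glue Yara and Tao into a block (2 internal orders). Seating 4 units around a circle gives (3)! arrangements.
So 2 × (3)! = 2 × 6 = 12.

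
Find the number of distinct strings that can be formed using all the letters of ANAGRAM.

840

ANAGRAM has 7 letters with A appearing 3 times.
The number of distinct arrangements is 7!/(3!) = 5040/6 = 840.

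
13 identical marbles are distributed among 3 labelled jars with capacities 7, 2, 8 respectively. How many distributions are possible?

Ignoring the caps, the number of non-negative solutions to x_1+…+x_3 = 13 is C(15,2) = 105.
Subtract solutions that violate a single cap (substitute x_i' = x_i − (cap_i+1)): x_1 ≥ 8 gives C(7,2) = 21; x_2 ≥ 3 gives C(12,2) = 66; x_3 ≥ 9 gives C(6,2) = 15. Together 102.
Add back pairs where two caps are both exceeded: 6 + 0 + 3 = 9.
By inclusion–exclusion the count is 105 − 102 + 9 = 12.

12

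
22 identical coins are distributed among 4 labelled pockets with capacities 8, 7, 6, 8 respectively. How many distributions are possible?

119

Ignoring the caps, the number of non-negative solutions to x_1+…+x_4 = 22 is C(25,3) = 2300.
Subtract solutions that violate a single cap (substitute x_i' = x_i − (cap_i+1)): x_1 ≥ 9 gives C(16,3) = 560; x_2 ≥ 8 gives C(17,3) = 680; x_3 ≥ 7 gives C(18,3) = 816; x_4 ≥ 9 gives C(16,3) = 560. Together 2616.
Add back pairs where two caps are both exceeded: 56 + 84 + 35 + 120 + 56 + 84 = 435.
By inclusion–exclusion the count is 2300 − 2616 + 435 = 119.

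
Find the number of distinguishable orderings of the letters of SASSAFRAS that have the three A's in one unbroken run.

210

Treat the 3 copies of A as a single block. The multiset to arrange is then {AAA, F, R, S, S, S, S}, 7 items in all.
That gives (7)!/(4!) = 210 arrangements.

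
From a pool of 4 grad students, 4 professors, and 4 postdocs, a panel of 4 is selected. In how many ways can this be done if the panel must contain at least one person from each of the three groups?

Unrestricted: C(12,4) = 495 ways to pick any 4 of the 12.
Subtract selections that omit an entire group: no grad students → C(8,4) = 70; no professors → C(8,4) = 70; no postdocs → C(8,4) = 70.
Add back selections omitting two groups (i.e. drawn from a single group): C(4,4) + C(4,4) + C(4,4) = 3.
By inclusion–exclusion: 495 − 210 + 3 = 288.

288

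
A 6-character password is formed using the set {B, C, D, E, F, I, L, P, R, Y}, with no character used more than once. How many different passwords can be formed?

151200

Choose and order 6 of the 10 symbols: the first character has 10 options, the next 9, and so on down to 5.
That product is 10 × 9 × 8 × 7 × 6 × 5 = 151200.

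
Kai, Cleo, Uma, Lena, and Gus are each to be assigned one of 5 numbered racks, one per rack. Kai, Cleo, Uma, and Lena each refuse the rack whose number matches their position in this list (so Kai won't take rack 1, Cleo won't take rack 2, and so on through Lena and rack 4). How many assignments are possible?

53

Let Aᵢ (for 1 ≤ i ≤ 4) be the placements that put person i in their forbidden rack. Any j of these fix j positions, leaving (5−j)! ways to fill the rest, and there are C(4,j) ways to pick which j.
By inclusion–exclusion, the number of valid placements is Σ_{j=0}^{4} (−1)^j C(4,j)·(5−j)!.
Computing: 120 − 96 + 36 − 8 + 1 = 53.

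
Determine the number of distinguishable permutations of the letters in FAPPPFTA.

1680

The 8 letters of FAPPPFTA have repeats: A appearing twice, F appearing twice, and P appearing 3 times.
Dividing 8! = 40320 by 3!·2!·2! = 24 for the repeated letters gives 1680.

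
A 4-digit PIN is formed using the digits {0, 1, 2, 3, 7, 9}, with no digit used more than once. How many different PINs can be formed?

With no repetition, fill the 4 digits in order: 6 choices, then 5, down to 3.
That product is 6 × 5 × 4 × 3 = 360.

360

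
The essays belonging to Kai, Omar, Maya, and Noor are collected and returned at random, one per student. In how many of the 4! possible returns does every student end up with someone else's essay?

Count assignments avoiding every fixed point. For any j of the 4 students fixed to their own essay, the other 4−j can be arranged in (4−j)! ways.
By inclusion–exclusion this is Σ_{j=0}^{4} (−1)^j C(4,j)·(4−j)!.
Computing: 24 − 24 + 12 − 4 + 1 = 9.

9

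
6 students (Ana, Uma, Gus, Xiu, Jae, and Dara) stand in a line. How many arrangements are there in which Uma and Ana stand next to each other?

Place the 4 others and the Uma-Ana pair as 5 objects in a line; the pair has 2 internal arrangements.
That gives 2 × 5! = 2 × 120 = 240.

240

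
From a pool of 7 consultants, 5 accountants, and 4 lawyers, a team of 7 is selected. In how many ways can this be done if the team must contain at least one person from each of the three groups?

10283

Unrestricted: C(16,7) = 11440 ways to pick any 7 of the 16.
Selections missing a whole group: no consultants → C(9,7) = 36; no accountants → C(11,7) = 330; no lawyers → C(12,7) = 792.
Add back selections omitting two groups (i.e. drawn from a single group): C(7,7) + C(5,7) + C(4,7) = 1.
By inclusion–exclusion: 11440 − 1158 + 1 = 10283.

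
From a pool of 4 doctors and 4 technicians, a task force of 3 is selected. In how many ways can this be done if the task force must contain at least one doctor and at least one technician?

48

Total 3-person selections from all 8: C(8,3) = 56.
Selections missing a whole group: no doctors → C(4,3) = 4; no technicians → C(4,3) = 4.
Both groups omitted at once is impossible, so 56 − 8 = 48.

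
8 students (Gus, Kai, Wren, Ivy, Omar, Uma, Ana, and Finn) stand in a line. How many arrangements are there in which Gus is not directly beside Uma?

There are 8! = 40320 arrangements in all. If Gus and Uma are adjacent, merging them into one block gives 2·(7)! = 10080 arrangements.
Complementary counting: 40320 − 10080 = 30240.

30240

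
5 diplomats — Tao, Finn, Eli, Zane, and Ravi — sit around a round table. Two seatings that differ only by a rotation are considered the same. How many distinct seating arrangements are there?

24

Fix one person's seat to break rotational symmetry; the remaining 4 people can be arranged in (4)! = 24 ways.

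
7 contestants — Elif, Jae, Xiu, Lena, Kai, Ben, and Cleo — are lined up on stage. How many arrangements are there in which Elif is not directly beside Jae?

There are 7! = 5040 arrangements in all. If Elif and Jae are adjacent, merging them into one block gives 2·(6)! = 1440 arrangements.
Complementary counting: 5040 − 1440 = 3600.

3600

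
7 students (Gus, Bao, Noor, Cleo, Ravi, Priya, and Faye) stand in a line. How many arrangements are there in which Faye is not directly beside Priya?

Of the 7! = 5040 arrangements, those with Faye and Priya adjacent number 2 × 6! = 1440 (treat the pair as a block with 2 internal orders).
Complementary counting: 5040 − 1440 = 3600.

3600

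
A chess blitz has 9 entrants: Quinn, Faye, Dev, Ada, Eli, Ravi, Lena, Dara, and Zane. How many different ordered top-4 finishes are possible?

3024

This is an ordered selection of 4 from 9: P(9,4).
That gives 9 × 8 × 7 × 6 = 3024.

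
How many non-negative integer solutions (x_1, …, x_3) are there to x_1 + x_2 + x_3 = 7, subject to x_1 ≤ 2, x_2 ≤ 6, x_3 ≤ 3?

11

By stars and bars, unrestricted non-negative solutions to x_1+…+x_3 = 7 number C(7+2,2) = 36.
Subtract solutions that violate a single cap (substitute x_i' = x_i − (cap_i+1)): x_1 ≥ 3 gives C(6,2) = 15; x_2 ≥ 7 gives C(2,2) = 1; x_3 ≥ 4 gives C(5,2) = 10. Together 26.
Add back pairs where two caps are both exceeded: 0 + 1 + 0 = 1.
By inclusion–exclusion the count is 36 − 26 + 1 = 11.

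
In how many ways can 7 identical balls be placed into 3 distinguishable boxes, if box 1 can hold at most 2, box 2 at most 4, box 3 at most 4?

Ignoring the caps, the number of non-negative solutions to x_1+…+x_3 = 7 is C(9,2) = 36.
Subtract solutions that violate a single cap (substitute x_i' = x_i − (cap_i+1)): x_1 ≥ 3 gives C(6,2) = 15; x_2 ≥ 5 gives C(4,2) = 6; x_3 ≥ 5 gives C(4,2) = 6. Together 27.
No two caps can be exceeded simultaneously, so the pair terms are all 0.
By inclusion–exclusion the count is 36 − 27 + 0 = 9.

9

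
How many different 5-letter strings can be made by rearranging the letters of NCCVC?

NCCVC has 5 letters with C appearing 3 times.
So there are 5! / (3!) = 20 distinguishable arrangements.

20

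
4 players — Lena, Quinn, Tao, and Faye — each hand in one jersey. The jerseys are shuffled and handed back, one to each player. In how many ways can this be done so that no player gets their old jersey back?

Count assignments avoiding every fixed point. For any j of the 4 players fixed to their old jersey, the other 4−j can be arranged in (4−j)! ways.
By inclusion–exclusion this is Σ_{j=0}^{4} (−1)^j C(4,j)·(4−j)!.
Computing: 24 − 24 + 12 − 4 + 1 = 9.

9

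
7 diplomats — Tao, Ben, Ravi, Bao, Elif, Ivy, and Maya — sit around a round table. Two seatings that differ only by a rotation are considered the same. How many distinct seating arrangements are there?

Seat Tao anywhere (absorbing the rotational symmetry), then permute the other 6: (6)! = 720.

720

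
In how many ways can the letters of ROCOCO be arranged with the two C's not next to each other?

40

Total arrangements of ROCOCO: 6!/(3!·2!) = 60.
Arrangements with the C's together: treat CC as one letter, giving (5)!/(3!) = 20.
Hence 60 − 20 = 40.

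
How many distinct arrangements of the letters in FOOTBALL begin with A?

1260

With the first slot taken by A, it remains to arrange the other 7 letters (FOOTBLL).
Those 7 letters have L appearing twice and O appearing twice, giving (7)!/(2!·2!) = 1260.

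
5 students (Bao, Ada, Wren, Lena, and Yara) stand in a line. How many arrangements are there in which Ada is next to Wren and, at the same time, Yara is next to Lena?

Treat {Ada,Wren} as one block (2 orders) and {Yara,Lena} as another (2 orders).
That leaves 3 units to arrange: 2 × 2 × 3! = 4 × 6 = 24.

24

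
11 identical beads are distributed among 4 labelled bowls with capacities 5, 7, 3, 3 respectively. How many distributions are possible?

76

Ignoring the caps, the number of non-negative solutions to x_1+…+x_4 = 11 is C(14,3) = 364.
Subtract solutions that violate a single cap (substitute x_i' = x_i − (cap_i+1)): x_1 ≥ 6 gives C(8,3) = 56; x_2 ≥ 8 gives C(6,3) = 20; x_3 ≥ 4 gives C(10,3) = 120; x_4 ≥ 4 gives C(10,3) = 120. Together 316.
Add back pairs where two caps are both exceeded: 0 + 4 + 4 + 0 + 0 + 20 = 28.
By inclusion–exclusion the count is 364 − 316 + 28 = 76.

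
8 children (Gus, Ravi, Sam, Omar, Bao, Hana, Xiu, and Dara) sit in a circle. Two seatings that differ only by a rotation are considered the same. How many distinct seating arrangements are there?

5040

Around a circle, 8 distinct people have 8!/8 = (7)! = 5040 rotationally distinct seatings.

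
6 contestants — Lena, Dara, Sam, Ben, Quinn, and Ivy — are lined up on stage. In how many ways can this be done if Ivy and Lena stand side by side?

Treat {Ivy, Lena} as a single unit. There are 5 units to order, and the pair itself can be ordered 2 ways.
That gives 2 × 5! = 2 × 120 = 240.

240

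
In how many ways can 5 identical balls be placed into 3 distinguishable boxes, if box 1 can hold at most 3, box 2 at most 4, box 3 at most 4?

16

Without the upper bounds there are C(7,2) = 21 ways to split 5 among 3 boxes.
Subtract solutions that violate a single cap (substitute x_i' = x_i − (cap_i+1)): x_1 ≥ 4 gives C(3,2) = 3; x_2 ≥ 5 gives C(2,2) = 1; x_3 ≥ 5 gives C(2,2) = 1. Together 5.
No two caps can be exceeded simultaneously, so the pair terms are all 0.
By inclusion–exclusion the count is 21 − 5 + 0 = 16.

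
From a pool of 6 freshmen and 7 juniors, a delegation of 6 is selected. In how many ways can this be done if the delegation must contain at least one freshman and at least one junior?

1708

With no constraint there are C(13,6) = 1716 possible selections.
Selections missing a whole group: no freshmen → C(7,6) = 7; no juniors → C(6,6) = 1.
Both groups omitted at once is impossible, so 1716 − 8 = 1708.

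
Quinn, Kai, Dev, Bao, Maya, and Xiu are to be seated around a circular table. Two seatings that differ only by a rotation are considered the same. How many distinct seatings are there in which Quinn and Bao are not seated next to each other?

72

All circular seatings of 6 people number (5)! = 120.
Seatings with Quinn beside Bao: treat them as a block with 2 internal orders, giving 2 × (4)! = 48.
Subtracting, 120 − 48 = 72.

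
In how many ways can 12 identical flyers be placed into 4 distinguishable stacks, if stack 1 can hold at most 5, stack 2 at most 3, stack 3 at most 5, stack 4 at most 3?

By stars and bars, unrestricted non-negative solutions to x_1+…+x_4 = 12 number C(12+3,3) = 455.
Subtract solutions that violate a single cap (substitute x_i' = x_i − (cap_i+1)): x_1 ≥ 6 gives C(9,3) = 84; x_2 ≥ 4 gives C(11,3) = 165; x_3 ≥ 6 gives C(9,3) = 84; x_4 ≥ 4 gives C(11,3) = 165. Together 498.
Add back pairs where two caps are both exceeded: 10 + 1 + 10 + 10 + 35 + 10 = 76.
By inclusion–exclusion the count is 455 − 498 + 76 = 33.

33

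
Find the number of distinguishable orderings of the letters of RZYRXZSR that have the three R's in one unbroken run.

360

Treat the 3 copies of R as a single block. The multiset to arrange is then {RRR, S, X, Y, Z, Z}, 6 items in all.
That gives (6)!/(2!) = 360 arrangements.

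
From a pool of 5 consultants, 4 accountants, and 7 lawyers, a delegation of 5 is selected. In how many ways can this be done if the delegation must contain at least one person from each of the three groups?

With no constraint there are C(16,5) = 4368 possible selections.
Subtract selections that omit an entire group: no consultants → C(11,5) = 462; no accountants → C(12,5) = 792; no lawyers → C(9,5) = 126.
Add back selections omitting two groups (i.e. drawn from a single group): C(5,5) + C(4,5) + C(7,5) = 22.
By inclusion–exclusion: 4368 − 1380 + 22 = 3010.

3010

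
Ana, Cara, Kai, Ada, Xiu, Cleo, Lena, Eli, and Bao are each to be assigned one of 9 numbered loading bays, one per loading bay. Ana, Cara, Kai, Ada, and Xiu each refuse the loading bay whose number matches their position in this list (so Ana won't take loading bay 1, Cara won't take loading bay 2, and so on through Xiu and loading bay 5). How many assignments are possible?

Let Aᵢ (for 1 ≤ i ≤ 5) be the placements that put person i in their forbidden loading bay. Any j of these fix j positions, leaving (9−j)! ways to fill the rest, and there are C(5,j) ways to pick which j.
By inclusion–exclusion, the number of valid placements is Σ_{j=0}^{5} (−1)^j C(5,j)·(9−j)!.
Computing: 362880 − 201600 + 50400 − 7200 + 600 − 24 = 205056.

205056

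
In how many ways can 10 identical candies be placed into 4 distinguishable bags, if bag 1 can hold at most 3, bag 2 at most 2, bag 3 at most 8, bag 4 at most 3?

44

Ignoring the caps, the number of non-negative solutions to x_1+…+x_4 = 10 is C(13,3) = 286.
Subtract solutions that violate a single cap (substitute x_i' = x_i − (cap_i+1)): x_1 ≥ 4 gives C(9,3) = 84; x_2 ≥ 3 gives C(10,3) = 120; x_3 ≥ 9 gives C(4,3) = 4; x_4 ≥ 4 gives C(9,3) = 84. Together 292.
Add back pairs where two caps are both exceeded: 20 + 0 + 10 + 0 + 20 + 0 = 50.
By inclusion–exclusion the count is 286 − 292 + 50 = 44.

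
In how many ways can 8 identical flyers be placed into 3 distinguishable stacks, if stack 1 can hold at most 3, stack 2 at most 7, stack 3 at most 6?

By stars and bars, unrestricted non-negative solutions to x_1+…+x_3 = 8 number C(8+2,2) = 45.
Subtract solutions that violate a single cap (substitute x_i' = x_i − (cap_i+1)): x_1 ≥ 4 gives C(6,2) = 15; x_2 ≥ 8 gives C(2,2) = 1; x_3 ≥ 7 gives C(3,2) = 3. Together 19.
No two caps can be exceeded simultaneously, so the pair terms are all 0.
By inclusion–exclusion the count is 45 − 19 + 0 = 26.

26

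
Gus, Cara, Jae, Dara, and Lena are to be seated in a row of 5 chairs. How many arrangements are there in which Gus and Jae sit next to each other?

Place the 3 others and the Gus-Jae pair as 4 objects in a line; the pair has 2 internal arrangements.
So the count is 2·(4)! = 48.

48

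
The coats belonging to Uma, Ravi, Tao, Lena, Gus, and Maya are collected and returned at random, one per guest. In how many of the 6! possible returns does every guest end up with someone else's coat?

Let Aᵢ be the assignments in which guest i gets their own coat. We want the size of the complement of A₁∪…∪A_6.
By inclusion–exclusion this is Σ_{j=0}^{6} (−1)^j C(6,j)·(6−j)!.
Computing: 720 − 720 + 360 − 120 + 30 − 6 + 1 = 265.

265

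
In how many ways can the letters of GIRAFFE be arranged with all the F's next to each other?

720

Treat the 2 copies of F as a single block. The multiset to arrange is then {FF, A, E, G, I, R}, 6 items in all.
All 6 items are distinct, so there are (6)! = 720 arrangements.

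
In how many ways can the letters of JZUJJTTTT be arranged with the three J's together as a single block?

210

Treat the 3 copies of J as a single block. The multiset to arrange is then {JJJ, T, T, T, T, U, Z}, 7 items in all.
That gives (7)!/(4!) = 210 arrangements.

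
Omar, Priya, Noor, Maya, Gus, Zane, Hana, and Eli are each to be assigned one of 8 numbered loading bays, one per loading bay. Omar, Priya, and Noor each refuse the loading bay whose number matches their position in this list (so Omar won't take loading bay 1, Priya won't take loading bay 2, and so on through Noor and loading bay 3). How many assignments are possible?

27240

Let Aᵢ (for i ∈ {1, 2, 3}) be the placements that put person i in their forbidden loading bay. Any j of these fix j positions, leaving (8−j)! ways to fill the rest, and there are C(3,j) ways to pick which j.
By inclusion–exclusion, the number of valid placements is Σ_{j=0}^{3} (−1)^j C(3,j)·(8−j)!.
Computing: 40320 − 15120 + 2160 − 120 = 27240.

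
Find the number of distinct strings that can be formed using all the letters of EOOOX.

Letter multiplicities in EOOOX: E×1, O×3, X×1.
The number of distinct arrangements is 5!/(3!) = 120/6 = 20.

20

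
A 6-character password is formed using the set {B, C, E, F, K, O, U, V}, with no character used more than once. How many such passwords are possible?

This is a permutation of 6 out of 8: P(8,6) = 8!/2!.
8 × 7 × 6 × 5 × 4 × 3 = 20160.

20160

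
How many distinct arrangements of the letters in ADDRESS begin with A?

180

With the first slot taken by A, it remains to arrange the other 6 letters (DDRESS).
Those 6 letters have D appearing twice and S appearing twice, giving (6)!/(2!·2!) = 180.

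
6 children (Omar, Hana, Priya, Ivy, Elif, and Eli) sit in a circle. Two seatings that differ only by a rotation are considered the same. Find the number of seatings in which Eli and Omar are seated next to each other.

48

Treat {Eli, Omar} as one unit (2 internal orders) and seat the resulting 5 units around the table: (4)! circular arrangements.
So 2 × (4)! = 2 × 24 = 48.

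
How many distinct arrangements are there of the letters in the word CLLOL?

Letter multiplicities in CLLOL: C×1, L×3, O×1.
Dividing 5! = 120 by 3! = 6 for the repeated letters gives 20.

20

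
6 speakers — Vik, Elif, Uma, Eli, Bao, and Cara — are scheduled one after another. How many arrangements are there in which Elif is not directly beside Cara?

480

Of the 6! = 720 arrangements, those with Elif and Cara adjacent number 2 × 5! = 240 (treat the pair as a block with 2 internal orders).
Complementary counting: 720 − 240 = 480.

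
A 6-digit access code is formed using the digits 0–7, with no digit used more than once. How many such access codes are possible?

This is a permutation of 6 out of 8: P(8,6) = 8!/2!.
8 × 7 × 6 × 5 × 4 × 3 = 20160.

20160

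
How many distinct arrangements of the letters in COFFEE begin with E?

60

Fix E in the first position and arrange the remaining 5 letters.
Those 5 letters have F appearing twice, giving (5)!/(2!) = 60.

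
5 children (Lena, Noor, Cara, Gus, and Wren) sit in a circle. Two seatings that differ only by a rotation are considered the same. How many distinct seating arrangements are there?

Fix one person's seat to break rotational symmetry; the remaining 4 people can be arranged in (4)! = 24 ways.

24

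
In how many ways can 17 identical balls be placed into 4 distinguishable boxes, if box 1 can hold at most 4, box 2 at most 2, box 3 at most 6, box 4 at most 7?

10

By stars and bars, unrestricted non-negative solutions to x_1+…+x_4 = 17 number C(17+3,3) = 1140.
Subtract solutions that violate a single cap (substitute x_i' = x_i − (cap_i+1)): x_1 ≥ 5 gives C(15,3) = 455; x_2 ≥ 3 gives C(17,3) = 680; x_3 ≥ 7 gives C(13,3) = 286; x_4 ≥ 8 gives C(12,3) = 220. Together 1641.
Add back pairs where two caps are both exceeded: 220 + 56 + 35 + 120 + 84 + 10 = 525.
Subtract triples: 10 + 4 + 0 + 0 = 14.
By inclusion–exclusion the count is 1140 − 1641 + 525 − 14 = 10.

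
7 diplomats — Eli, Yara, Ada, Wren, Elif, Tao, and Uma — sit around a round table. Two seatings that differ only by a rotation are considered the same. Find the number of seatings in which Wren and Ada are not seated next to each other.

All circular seatings of 7 people number (6)! = 720.
Those with Wren next to Ada: fuse the pair into one unit and seat 6 units around a circle — 2·(5)! = 240.
Subtracting, 720 − 240 = 480.

480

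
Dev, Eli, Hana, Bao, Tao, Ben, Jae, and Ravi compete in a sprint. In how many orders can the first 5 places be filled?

6720

There are 8 choices for 1st place, 7 for 2nd, and so on down to 4 for position 5.
That gives 8 × 7 × 6 × 5 × 4 = 6720.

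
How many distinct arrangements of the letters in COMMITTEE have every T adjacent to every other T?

10080

Treat the 2 copies of T as a single block. The multiset to arrange is then {TT, C, E, E, I, M, M, O}, 8 items in all.
That gives (8)!/(2!·2!) = 10080 arrangements.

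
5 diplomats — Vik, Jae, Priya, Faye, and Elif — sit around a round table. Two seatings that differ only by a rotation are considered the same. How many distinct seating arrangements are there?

24

Around a circle, 5 distinct people have 5!/5 = (4)! = 24 rotationally distinct seatings.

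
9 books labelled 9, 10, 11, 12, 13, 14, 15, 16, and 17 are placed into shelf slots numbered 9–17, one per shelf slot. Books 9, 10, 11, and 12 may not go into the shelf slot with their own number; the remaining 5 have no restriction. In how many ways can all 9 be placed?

Let Aᵢ (for 9 ≤ i ≤ 12) be the placements that put book i in its forbidden shelf slot. Any j of these fix j positions, leaving (9−j)! ways to fill the rest, and there are C(4,j) ways to pick which j.
By inclusion–exclusion, the number of valid placements is Σ_{j=0}^{4} (−1)^j C(4,j)·(9−j)!.
Computing: 362880 − 161280 + 30240 − 2880 + 120 = 229080.

229080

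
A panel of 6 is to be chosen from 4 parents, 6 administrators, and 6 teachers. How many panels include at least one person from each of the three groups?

Total 6-person selections from all 16: C(16,6) = 8008.
Subtract selections that omit an entire group: no parents → C(12,6) = 924; no administrators → C(10,6) = 210; no teachers → C(10,6) = 210.
Add back selections omitting two groups (i.e. drawn from a single group): C(4,6) + C(6,6) + C(6,6) = 2.
By inclusion–exclusion: 8008 − 1344 + 2 = 6666.

6666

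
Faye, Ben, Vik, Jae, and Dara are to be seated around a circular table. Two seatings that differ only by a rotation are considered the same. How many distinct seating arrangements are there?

24

Around a circle, 5 distinct people have 5!/5 = (4)! = 24 rotationally distinct seatings.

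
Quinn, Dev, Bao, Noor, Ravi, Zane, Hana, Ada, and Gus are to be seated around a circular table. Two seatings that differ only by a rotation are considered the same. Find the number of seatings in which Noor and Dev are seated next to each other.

10080

Glue Noor and Dev into a block (2 internal orders). Seating 8 units around a circle gives (7)! arrangements.
So 2 × (7)! = 2 × 5040 = 10080.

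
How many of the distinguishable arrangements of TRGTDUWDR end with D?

With the last slot taken by D, it remains to arrange the other 8 letters (TRGTUWDR).
Those 8 letters have R appearing twice and T appearing twice, giving (8)!/(2!·2!) = 10080.

10080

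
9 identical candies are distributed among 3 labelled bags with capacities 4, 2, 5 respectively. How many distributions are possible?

Without the upper bounds there are C(11,2) = 55 ways to split 9 among 3 bags.
Subtract solutions that violate a single cap (substitute x_i' = x_i − (cap_i+1)): x_1 ≥ 5 gives C(6,2) = 15; x_2 ≥ 3 gives C(8,2) = 28; x_3 ≥ 6 gives C(5,2) = 10. Together 53.
Add back pairs where two caps are both exceeded: 3 + 0 + 1 = 4.
By inclusion–exclusion the count is 55 − 53 + 4 = 6.

6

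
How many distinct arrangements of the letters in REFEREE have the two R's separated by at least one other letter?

There are 7!/(4!·2!) = 105 arrangements of REFEREE in total.
Arrangements with the R's together: treat RR as one letter, giving (6)!/(4!) = 30.
Subtracting, 105 − 30 = 75 arrangements keep the R's apart.

75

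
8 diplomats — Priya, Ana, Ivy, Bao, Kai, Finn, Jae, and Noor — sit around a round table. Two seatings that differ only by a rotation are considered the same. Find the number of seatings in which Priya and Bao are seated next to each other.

Treat {Priya, Bao} as one unit (2 internal orders) and seat the resulting 7 units around the table: (6)! circular arrangements.
So 2 × (6)! = 2 × 720 = 1440.

1440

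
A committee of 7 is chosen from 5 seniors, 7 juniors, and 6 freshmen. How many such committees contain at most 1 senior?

Split by how many seniors are chosen (0 through 1).
Sum: C(5,0)·C(13,7) + C(5,1)·C(13,6) = 1716 + 8580 = 10296.

10296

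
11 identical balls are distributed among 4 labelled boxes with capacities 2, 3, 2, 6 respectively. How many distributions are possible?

10

Without the upper bounds there are C(14,3) = 364 ways to split 11 among 4 boxes.
Subtract solutions that violate a single cap (substitute x_i' = x_i − (cap_i+1)): x_1 ≥ 3 gives C(11,3) = 165; x_2 ≥ 4 gives C(10,3) = 120; x_3 ≥ 3 gives C(11,3) = 165; x_4 ≥ 7 gives C(7,3) = 35. Together 485.
Add back pairs where two caps are both exceeded: 35 + 56 + 4 + 35 + 1 + 4 = 135.
Subtract triples: 4 + 0 + 0 + 0 = 4.
By inclusion–exclusion the count is 364 − 485 + 135 − 4 = 10.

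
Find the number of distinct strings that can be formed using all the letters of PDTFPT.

180

Letter multiplicities in PDTFPT: D×1, F×1, P×2, T×2.
The number of distinct arrangements is 6!/(2!·2!) = 720/4 = 180.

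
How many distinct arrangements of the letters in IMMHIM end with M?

With the last slot taken by M, it remains to arrange the other 5 letters (IMHIM).
Those 5 letters have I appearing twice and M appearing twice, giving (5)!/(2!·2!) = 30.

30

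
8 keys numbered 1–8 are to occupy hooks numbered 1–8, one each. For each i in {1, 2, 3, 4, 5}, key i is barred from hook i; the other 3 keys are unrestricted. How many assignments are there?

21234

Let Aᵢ (for 1 ≤ i ≤ 5) be the placements that put key i in its forbidden hook. Any j of these fix j positions, leaving (8−j)! ways to fill the rest, and there are C(5,j) ways to pick which j.
By inclusion–exclusion, the number of valid placements is Σ_{j=0}^{5} (−1)^j C(5,j)·(8−j)!.
Computing: 40320 − 25200 + 7200 − 1200 + 120 − 6 = 21234.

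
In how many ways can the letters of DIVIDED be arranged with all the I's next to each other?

Treat the 2 copies of I as a single block. The multiset to arrange is then {II, D, D, D, E, V}, 6 items in all.
That gives (6)!/(3!) = 120 arrangements.

120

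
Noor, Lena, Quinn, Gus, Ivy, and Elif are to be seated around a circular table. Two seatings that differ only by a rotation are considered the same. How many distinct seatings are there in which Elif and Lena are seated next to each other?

48

Glue Elif and Lena into a block (2 internal orders). Seating 5 units around a circle gives (4)! arrangements.
So 2 × (4)! = 2 × 24 = 48.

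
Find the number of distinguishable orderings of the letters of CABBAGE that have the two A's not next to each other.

900

There are 7!/(2!·2!) = 1260 arrangements of CABBAGE in total.
If the two A's are adjacent, glue them into one block, leaving 6 items to arrange: (6)!/(2!) = 360 ways.
Hence 1260 − 360 = 900.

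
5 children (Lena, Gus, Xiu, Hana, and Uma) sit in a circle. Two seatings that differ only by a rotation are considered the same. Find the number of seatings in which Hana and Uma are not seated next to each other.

12

All circular seatings of 5 people number (4)! = 24.
Those with Hana next to Uma: fuse the pair into one unit and seat 4 units around a circle — 2·(3)! = 12.
Subtracting, 24 − 12 = 12.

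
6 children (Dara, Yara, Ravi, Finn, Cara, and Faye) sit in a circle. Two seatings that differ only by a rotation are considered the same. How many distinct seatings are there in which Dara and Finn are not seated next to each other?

72

Without the restriction there are (5)! = 120 seatings.
Those with Dara next to Finn: fuse the pair into one unit and seat 5 units around a circle — 2·(4)! = 48.
Subtracting, 120 − 48 = 72.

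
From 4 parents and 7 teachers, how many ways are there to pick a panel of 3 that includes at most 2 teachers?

Split by how many teachers are chosen (0 through 2).
Sum: C(7,0)·C(4,3) + C(7,1)·C(4,2) + C(7,2)·C(4,1) = 4 + 42 + 84 = 130.

130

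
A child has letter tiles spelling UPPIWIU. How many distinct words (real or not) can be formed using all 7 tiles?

630

Letter multiplicities in UPPIWIU: I×2, P×2, U×2, W×1.
Dividing 7! = 5040 by 2!·2!·2! = 8 for the repeated letters gives 630.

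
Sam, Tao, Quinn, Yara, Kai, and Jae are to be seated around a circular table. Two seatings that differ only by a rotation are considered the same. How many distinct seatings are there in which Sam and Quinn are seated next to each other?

48

Glue Sam and Quinn into a block (2 internal orders). Seating 5 units around a circle gives (4)! arrangements.
So 2 × (4)! = 2 × 24 = 48.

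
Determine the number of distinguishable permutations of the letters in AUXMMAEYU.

AUXMMAEYU has 9 letters with A appearing twice, M appearing twice, and U appearing twice.
The number of distinct arrangements is 9!/(2!·2!·2!) = 362880/8 = 45360.

45360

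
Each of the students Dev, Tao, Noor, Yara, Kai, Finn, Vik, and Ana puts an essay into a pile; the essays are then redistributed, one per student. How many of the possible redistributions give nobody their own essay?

This is the derangement count D_8: permutations of 8 items with no fixed point.
By inclusion–exclusion this is Σ_{j=0}^{8} (−1)^j C(8,j)·(8−j)!.
Computing: 40320 − 40320 + 20160 − 6720 + 1680 − 336 + 56 − 8 + 1 = 14833.

14833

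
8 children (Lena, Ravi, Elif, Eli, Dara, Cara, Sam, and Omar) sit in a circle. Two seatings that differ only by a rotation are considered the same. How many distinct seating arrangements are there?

5040

Fix one person's seat to break rotational symmetry; the remaining 7 people can be arranged in (7)! = 5040 ways.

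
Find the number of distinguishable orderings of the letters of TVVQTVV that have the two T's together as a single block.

Treat the 2 copies of T as a single block. The multiset to arrange is then {TT, Q, V, V, V, V}, 6 items in all.
That gives (6)!/(4!) = 30 arrangements.

30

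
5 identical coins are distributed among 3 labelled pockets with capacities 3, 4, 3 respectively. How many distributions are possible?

14

By stars and bars, unrestricted non-negative solutions to x_1+…+x_3 = 5 number C(5+2,2) = 21.
Subtract solutions that violate a single cap (substitute x_i' = x_i − (cap_i+1)): x_1 ≥ 4 gives C(3,2) = 3; x_2 ≥ 5 gives C(2,2) = 1; x_3 ≥ 4 gives C(3,2) = 3. Together 7.
No two caps can be exceeded simultaneously, so the pair terms are all 0.
By inclusion–exclusion the count is 21 − 7 + 0 = 14.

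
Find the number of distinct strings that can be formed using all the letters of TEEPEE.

30

Letter multiplicities in TEEPEE: E×4, P×1, T×1.
The number of distinct arrangements is 6!/(4!) = 720/24 = 30.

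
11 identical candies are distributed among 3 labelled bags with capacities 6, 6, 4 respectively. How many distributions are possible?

20

Ignoring the caps, the number of non-negative solutions to x_1+…+x_3 = 11 is C(13,2) = 78.
Subtract solutions that violate a single cap (substitute x_i' = x_i − (cap_i+1)): x_1 ≥ 7 gives C(6,2) = 15; x_2 ≥ 7 gives C(6,2) = 15; x_3 ≥ 5 gives C(8,2) = 28. Together 58.
No two caps can be exceeded simultaneously, so the pair terms are all 0.
By inclusion–exclusion the count is 78 − 58 + 0 = 20.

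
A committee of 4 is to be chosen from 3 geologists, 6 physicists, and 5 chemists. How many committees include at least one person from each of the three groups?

495

With no constraint there are C(14,4) = 1001 possible selections.
Selections missing a whole group: no geologists → C(11,4) = 330; no physicists → C(8,4) = 70; no chemists → C(9,4) = 126.
Add back selections omitting two groups (i.e. drawn from a single group): C(3,4) + C(6,4) + C(5,4) = 20.
By inclusion–exclusion: 1001 − 526 + 20 = 495.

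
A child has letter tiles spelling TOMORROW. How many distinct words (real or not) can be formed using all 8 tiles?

3360

The 8 letters of TOMORROW have repeats: O appearing 3 times and R appearing twice.
So there are 8! / (3!·2!) = 3360 distinguishable arrangements.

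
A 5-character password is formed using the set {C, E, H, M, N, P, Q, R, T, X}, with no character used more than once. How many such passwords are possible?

30240

This is a permutation of 5 out of 10: P(10,5) = 10!/5!.
10 × 9 × 8 × 7 × 6 = 30240.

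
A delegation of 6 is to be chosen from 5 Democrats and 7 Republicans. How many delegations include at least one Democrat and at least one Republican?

917

Total 6-person selections from all 12: C(12,6) = 924.
Subtract selections that omit an entire group: no Democrats → C(7,6) = 7; no Republicans → C(5,6) = 0.
Both groups omitted at once is impossible, so 924 − 7 = 917.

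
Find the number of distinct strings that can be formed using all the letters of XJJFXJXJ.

Letter multiplicities in XJJFXJXJ: F×1, J×4, X×3.
So there are 8! / (4!·3!) = 280 distinguishable arrangements.

280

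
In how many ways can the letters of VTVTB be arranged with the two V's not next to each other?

18

Total arrangements of VTVTB: 5!/(2!·2!) = 30.
If the two V's are adjacent, glue them into one block, leaving 4 items to arrange: (4)!/(2!) = 12 ways.
Hence 30 − 12 = 18.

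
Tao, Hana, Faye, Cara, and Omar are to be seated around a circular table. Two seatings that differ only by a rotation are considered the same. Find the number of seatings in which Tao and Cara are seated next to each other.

12

Treat {Tao, Cara} as one unit (2 internal orders) and seat the resulting 4 units around the table: (3)! circular arrangements.
So 2 × (3)! = 2 × 6 = 12.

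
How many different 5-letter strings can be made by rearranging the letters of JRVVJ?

JRVVJ has 5 letters with J appearing twice and V appearing twice.
So there are 5! / (2!·2!) = 30 distinguishable arrangements.

30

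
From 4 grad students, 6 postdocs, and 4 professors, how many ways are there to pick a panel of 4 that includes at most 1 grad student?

690

Split by how many grad students are chosen (0 through 1).
Sum: C(4,0)·C(10,4) + C(4,1)·C(10,3) = 210 + 480 = 690.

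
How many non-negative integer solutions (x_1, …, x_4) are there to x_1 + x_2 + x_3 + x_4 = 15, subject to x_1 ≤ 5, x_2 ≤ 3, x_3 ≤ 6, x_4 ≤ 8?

95

Ignoring the caps, the number of non-negative solutions to x_1+…+x_4 = 15 is C(18,3) = 816.
Subtract solutions that violate a single cap (substitute x_i' = x_i − (cap_i+1)): x_1 ≥ 6 gives C(12,3) = 220; x_2 ≥ 4 gives C(14,3) = 364; x_3 ≥ 7 gives C(11,3) = 165; x_4 ≥ 9 gives C(9,3) = 84. Together 833.
Add back pairs where two caps are both exceeded: 56 + 10 + 1 + 35 + 10 + 0 = 112.
By inclusion–exclusion the count is 816 − 833 + 112 = 95.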